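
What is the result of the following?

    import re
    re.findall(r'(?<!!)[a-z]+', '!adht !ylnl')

['dht', 'lnl']

A negative assertion filters positions out without eating any characters.
Walking the string: at [2:5] → 'dht'; at [8:11] → 'lnl'.
Since nothing is captured, `findall` lists the 2 matched substrings directly.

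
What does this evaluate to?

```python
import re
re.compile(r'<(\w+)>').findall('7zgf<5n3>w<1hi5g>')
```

Scanning left to right: at [4:9] match '<5n3>', group 1 = '5n3'; at [10:17] match '<1hi5g>', group 1 = '1hi5g'.
Because there's exactly one group, `findall` drops the full match and keeps group 1 from each hit.

['5n3', '1hi5g']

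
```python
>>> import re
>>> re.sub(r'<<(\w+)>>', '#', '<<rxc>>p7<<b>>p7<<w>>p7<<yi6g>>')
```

'#p7#p7#p7#'

Matches: at [0:7] → '<<rxc>>'; at [9:14] → '<<b>>'; at [16:21] → '<<w>>'; at [23:31] → '<<yi6g>>'.
`sub` substitutes '#' at each match site.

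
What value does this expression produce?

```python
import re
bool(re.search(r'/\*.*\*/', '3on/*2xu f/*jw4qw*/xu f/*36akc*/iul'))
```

True

The match spans [3:32] → '/*2xu f/*jw4qw*/xu f/*36akc*/'.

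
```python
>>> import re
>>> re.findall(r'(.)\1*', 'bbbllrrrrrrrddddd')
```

A backreference is literal: `\1` must see the identical characters the first group matched.
Walking the string: at [0:3] match 'bbb', group 1 = 'b'; at [3:5] match 'll', group 1 = 'l'; at [5:12] match 'rrrrrrr', group 1 = 'r'; at [12:17] match 'ddddd', group 1 = 'd'.
`findall` collects group 1 from each match (4 total).

['b', 'l', 'r', 'd']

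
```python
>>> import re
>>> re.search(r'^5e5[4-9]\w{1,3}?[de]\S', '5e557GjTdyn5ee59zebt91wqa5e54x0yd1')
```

Pattern: anchored at the start of the string; then the literal '5e5', then a character in [4-9], then 1 to 3 of a word character (lazy); then one of [de], then a non-whitespace character.
Unlike `match`, `search` isn't anchored — it looks for the pattern anywhere in the string.
Here the pattern never matches, so the call returns None.

None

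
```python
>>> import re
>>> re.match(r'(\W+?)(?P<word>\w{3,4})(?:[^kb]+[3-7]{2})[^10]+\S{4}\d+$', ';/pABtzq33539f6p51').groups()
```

The pattern matches one or more of a non-word character (lazy) (captured); then 3 to 4 of a word character (captured as 'word'); then one or more of any character except [kb], then exactly 2 of a character in [3-7] (non-capturing group); then one or more of any character except [10], then exactly 4 of a non-whitespace character; then one or more of a digit; then anchored at the end.
`match` is anchored at position 0; if the pattern doesn't fit there, it returns None.
The match spans [0:18] → ';/pABtzq33539f6p51'.
Captured: group 1 = ';/', group 2 = 'pABt'.

(';/', 'pABt')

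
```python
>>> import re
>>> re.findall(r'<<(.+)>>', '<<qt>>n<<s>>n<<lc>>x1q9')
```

['qt>>n<<s>>n<<lc']

`findall` collects group 1 from the one match (1 total).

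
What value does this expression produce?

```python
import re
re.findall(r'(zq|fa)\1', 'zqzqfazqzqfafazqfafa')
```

['zq', 'zq', 'fa', 'fa']

The backreference `\1` re-matches whatever the first group consumed, character for character.
Scanning left to right: at [0:4] match 'zqzq', group 1 = 'zq'; at [6:10] match 'zqzq', group 1 = 'zq'; at [10:14] match 'fafa', group 1 = 'fa'; at [16:20] match 'fafa', group 1 = 'fa'.
`findall` collects group 1 from each match (4 total).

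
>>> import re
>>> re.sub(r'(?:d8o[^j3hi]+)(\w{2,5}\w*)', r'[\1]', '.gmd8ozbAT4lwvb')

The pattern matches the literal 'd8o', then one or more of any character except [j3hi] (non-capturing group); then 2 to 5 of a word character, then zero or more of a word character (captured).
Matches: at [3:15] → 'd8ozbAT4lwvb'.
Each match is replaced using the text its own group 1 captured.

'.gm[vb]'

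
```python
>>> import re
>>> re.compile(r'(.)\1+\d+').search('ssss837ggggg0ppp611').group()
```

'ssss837'

`\1` has to match the exact text group 1 already captured.
The match spans [0:7] → 'ssss837'.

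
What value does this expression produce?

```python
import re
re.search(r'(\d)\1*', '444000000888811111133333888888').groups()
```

`\1` has to match the exact text group 1 already captured.
`re.search` tries every starting position until one works.
The match spans [0:3] → '444'.
Captured: group 1 = '4'.

('4',)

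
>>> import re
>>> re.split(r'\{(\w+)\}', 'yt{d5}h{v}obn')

Matches to split on: at [2:6] → '{d5}'; at [7:10] → '{v}'.
Because the pattern has a capturing group, `split` also inserts each captured text between the pieces.

['yt', 'd5', 'h', 'v', 'obn']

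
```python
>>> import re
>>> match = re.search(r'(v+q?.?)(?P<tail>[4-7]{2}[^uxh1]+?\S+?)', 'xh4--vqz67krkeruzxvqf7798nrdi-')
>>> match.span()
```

(5, 12)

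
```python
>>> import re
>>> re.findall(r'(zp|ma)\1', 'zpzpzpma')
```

`\1` is not a pattern — it's the concrete string captured by group 1, re-applied verbatim.
Walking the string: at [0:4] match 'zpzp', group 1 = 'zp'.
One capturing group, so `findall` returns just the captured substring from the one match — 1 in all.

['zp']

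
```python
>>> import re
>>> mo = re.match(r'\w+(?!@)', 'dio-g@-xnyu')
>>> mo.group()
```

'dio'

With `match`, the pattern is implicitly anchored at the beginning.
The match spans [0:3] → 'dio'.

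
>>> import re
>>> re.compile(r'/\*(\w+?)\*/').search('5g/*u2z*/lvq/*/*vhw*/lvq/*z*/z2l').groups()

The match spans [2:9] → '/*u2z*/'.
Captured: group 1 = 'u2z'.

('u2z',)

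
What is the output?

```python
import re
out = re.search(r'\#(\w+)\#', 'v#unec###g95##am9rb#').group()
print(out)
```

#unec#

The match spans [1:7] → '#unec#'.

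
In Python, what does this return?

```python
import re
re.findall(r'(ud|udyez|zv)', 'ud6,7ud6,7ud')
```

With a single group, `findall` returns only what that group captured — 3 items.

['ud', 'ud', 'ud']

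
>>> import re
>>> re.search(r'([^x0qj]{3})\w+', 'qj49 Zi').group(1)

'49 '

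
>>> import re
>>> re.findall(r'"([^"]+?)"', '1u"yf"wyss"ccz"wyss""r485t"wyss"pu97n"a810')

Walking the string: at [2:6] match '"yf"', group 1 = 'yf'; at [10:15] match '"ccz"', group 1 = 'ccz'; at [20:27] match '"r485t"', group 1 = 'r485t'; at [31:38] match '"pu97n"', group 1 = 'pu97n'.
With a single group, `findall` returns only what that group captured — 4 items.

['yf', 'ccz', 'r485t', 'pu97n']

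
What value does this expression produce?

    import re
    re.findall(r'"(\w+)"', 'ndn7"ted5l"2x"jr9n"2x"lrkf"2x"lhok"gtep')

With a single group, `findall` returns only what that group captured — 4 items.

['ted5l', 'jr9n', 'lrkf', 'lhok']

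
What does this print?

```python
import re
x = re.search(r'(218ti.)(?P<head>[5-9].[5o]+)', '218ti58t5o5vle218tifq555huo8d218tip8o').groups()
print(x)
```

This matches the literal '21', then the literal '8ti', then any character (captured); then a character in [5-9], then any character, then one or more of one of [5o] (captured as 'head').
`re.search` tries every starting position until one works.
The match spans [0:11] → '218ti58t5o5'.
Captured: group 1 = '218ti5', group 2 = '8t5o5'.

('218ti5', '8t5o5')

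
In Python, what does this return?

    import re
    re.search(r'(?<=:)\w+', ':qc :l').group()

'qc'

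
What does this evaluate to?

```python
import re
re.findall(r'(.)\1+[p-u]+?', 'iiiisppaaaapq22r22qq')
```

After group 1 captures some text, `\1` only succeeds where that same text appears again.
One capturing group, so `findall` returns just the captured substring from each match — 4 in all.

['i', 'a', '2', '2']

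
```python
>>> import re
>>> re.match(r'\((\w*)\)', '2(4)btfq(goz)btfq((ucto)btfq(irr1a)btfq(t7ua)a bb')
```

None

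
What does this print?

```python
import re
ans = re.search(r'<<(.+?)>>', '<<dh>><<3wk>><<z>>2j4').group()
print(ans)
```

A non-greedy quantifier consumes as few characters as it can — just enough that the remainder of the pattern still matches from where it stops; whatever follows it matches normally.
The match spans [0:6] → '<<dh>>'.

<<dh>>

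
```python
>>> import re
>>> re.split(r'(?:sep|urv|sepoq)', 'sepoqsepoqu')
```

['', 'oq', 'oqu']

The regex engine tests alternatives in the order written; an earlier branch that matches wins even if a later one would match more.
Each match becomes a cut point; 3 segments remain.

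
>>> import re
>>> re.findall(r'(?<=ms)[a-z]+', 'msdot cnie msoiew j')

['dot', 'oiew']

The `(?=…)`/`(?<=…)` assertion just peeks at neighbouring text; it doesn't advance the match position.
With no groups in the pattern, `findall` gives back each whole match — 2 here.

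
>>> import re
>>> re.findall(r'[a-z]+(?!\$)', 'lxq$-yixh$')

The negative lookahead/lookbehind blocks any match where the forbidden context is present.
Walking the string: at [0:2] → 'lx'; at [5:8] → 'yix'.
No capturing groups, so `findall` returns the 2 full match strings.

['lx', 'yix']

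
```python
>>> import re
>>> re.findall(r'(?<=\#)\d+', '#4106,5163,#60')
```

['4106', '60']

The positive lookaround only admits positions where the adjacent text matches; those characters stay outside the span.
Matches: at [1:5] → '4106'; at [12:14] → '60'.
No capturing groups, so `findall` returns the 2 full match strings.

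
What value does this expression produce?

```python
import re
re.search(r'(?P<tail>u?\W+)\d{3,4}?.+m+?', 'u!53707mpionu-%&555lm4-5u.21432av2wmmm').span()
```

(0, 38)

Pattern: optionally the literal 'u', then one or more of a non-word character (captured as 'tail'); then 3 to 4 of a digit (lazy), then one or more of any character, then one or more of the literal 'm' (lazy).
`re.search` scans for the first position where the pattern succeeds.
The match spans [0:38] → 'u!53707mpionu-%&555lm4-5u.21432av2wmmm'.
Captured: group 1 = 'u!'.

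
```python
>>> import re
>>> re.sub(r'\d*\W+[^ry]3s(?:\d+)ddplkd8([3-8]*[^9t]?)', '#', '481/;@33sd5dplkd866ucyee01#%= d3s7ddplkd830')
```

`sub` substitutes '#' at each match site.

'481/;@33sd5dplkd866ucyee#'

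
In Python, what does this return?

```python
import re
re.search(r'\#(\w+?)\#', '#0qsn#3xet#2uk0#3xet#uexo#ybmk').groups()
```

('0qsn',)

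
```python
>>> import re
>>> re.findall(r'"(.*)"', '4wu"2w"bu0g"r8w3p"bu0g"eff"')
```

`findall` collects group 1 from the one match (1 total).

['2w"bu0g"r8w3p"bu0g"eff']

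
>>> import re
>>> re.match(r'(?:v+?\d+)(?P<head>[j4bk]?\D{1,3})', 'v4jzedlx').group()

'v4jzed'

`re.match` only tries the pattern at the start of the string.
The match spans [0:6] → 'v4jzed'.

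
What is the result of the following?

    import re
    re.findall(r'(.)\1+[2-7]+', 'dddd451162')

`\1` is not a pattern — it's the concrete string captured by group 1, re-applied verbatim.
Walking the string: at [0:6] match 'dddd45', group 1 = 'd'; at [6:10] match '1162', group 1 = '1'.
Because there's exactly one group, `findall` drops the full match and keeps group 1 from each hit.

['d', '1']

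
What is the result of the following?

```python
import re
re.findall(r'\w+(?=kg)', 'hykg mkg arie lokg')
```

['hy', 'm', 'lo']

The positive lookaround only admits positions where the adjacent text matches; those characters stay outside the span.
Scanning left to right: at [0:2] → 'hy'; at [5:6] → 'm'; at [14:16] → 'lo'.
With no groups in the pattern, `findall` gives back each whole match — 3 here.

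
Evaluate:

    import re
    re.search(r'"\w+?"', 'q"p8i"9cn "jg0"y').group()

Unlike `match`, `search` isn't anchored — it looks for the pattern anywhere in the string.
The match spans [1:6] → '"p8i"'.

'"p8i"'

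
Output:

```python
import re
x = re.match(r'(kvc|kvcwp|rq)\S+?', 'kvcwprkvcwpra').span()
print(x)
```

(0, 4)

The regex engine tests alternatives in the order written; an earlier branch that matches wins even if a later one would match more.
`re.match` only tries the pattern at the start of the string.
The match spans [0:4] → 'kvcw'.
Captured: group 1 = 'kvc'.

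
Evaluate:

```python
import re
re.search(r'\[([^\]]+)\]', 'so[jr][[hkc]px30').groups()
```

`re.search` tries every starting position until one works.
The match spans [2:6] → '[jr]'.
Captured: group 1 = 'jr'.

('jr',)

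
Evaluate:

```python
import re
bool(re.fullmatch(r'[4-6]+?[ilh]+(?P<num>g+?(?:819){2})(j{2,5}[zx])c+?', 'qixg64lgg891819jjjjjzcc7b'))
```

False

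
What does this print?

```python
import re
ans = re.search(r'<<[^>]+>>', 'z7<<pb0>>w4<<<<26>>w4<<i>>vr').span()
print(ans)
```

(2, 9)

The match spans [2:9] → '<<pb0>>'.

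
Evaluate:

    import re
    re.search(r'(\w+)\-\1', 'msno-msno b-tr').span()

(0, 9)

`\1` has to match the exact text group 1 already captured.
`search` walks the string left to right and returns the first match it finds.
The match spans [0:9] → 'msno-msno'.
Captured: group 1 = 'msno'.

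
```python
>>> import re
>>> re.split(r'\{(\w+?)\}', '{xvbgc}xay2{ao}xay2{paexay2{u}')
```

['', 'xvbgc', 'xay2', 'ao', 'xay2{paexay2', 'u', '']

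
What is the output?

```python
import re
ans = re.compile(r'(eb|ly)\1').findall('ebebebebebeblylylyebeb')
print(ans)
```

['eb', 'eb', 'eb', 'ly', 'eb']

`\1` is not a pattern — it's the concrete string captured by group 1, re-applied verbatim.
`findall` collects group 1 from each match (5 total).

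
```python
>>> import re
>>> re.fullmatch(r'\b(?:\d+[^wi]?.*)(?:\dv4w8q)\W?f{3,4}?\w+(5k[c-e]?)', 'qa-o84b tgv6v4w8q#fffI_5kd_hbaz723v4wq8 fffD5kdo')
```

None

Pattern: a word boundary (`\b`, zero-width); then one or more of a digit, then optionally any character except [wi], then zero or more of any character (non-capturing group); then a digit, then the literal 'v4w', then the literal '8q' (non-capturing group); then optionally a non-word character, then 3 to 4 of the literal 'f' (lazy), then one or more of a word character; then the literal '5k', then optionally a character in [c-e] (captured).
`re.fullmatch` requires the pattern to consume the entire string.
Here the pattern can't cover the whole string, so the call returns None.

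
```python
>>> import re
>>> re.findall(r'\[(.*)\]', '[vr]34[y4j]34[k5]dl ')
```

['vr]34[y4j]34[k5']

Scanning left to right: at [0:17] match '[vr]34[y4j]34[k5]', group 1 = 'vr]34[y4j]34[k5'.
One capturing group, so `findall` returns just the captured substring from the one match — 1 in all.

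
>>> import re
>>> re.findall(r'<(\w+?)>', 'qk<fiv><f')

Scanning left to right: at [2:7] match '<fiv>', group 1 = 'fiv'.
Because there's exactly one group, `findall` drops the full match and keeps group 1 from the one hit.

['fiv']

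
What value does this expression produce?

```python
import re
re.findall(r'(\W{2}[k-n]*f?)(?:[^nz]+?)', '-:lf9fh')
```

The pattern matches exactly 2 of a non-word character, then zero or more of a character in [k-n], then optionally a literal 'f' (captured); then one or more of any character except [nz] (lazy) (non-capturing group).
Walking the string: at [0:5] match '-:lf9', group 1 = '-:lf'.
Because there's exactly one group, `findall` drops the full match and keeps group 1 from the one hit.

['-:lf']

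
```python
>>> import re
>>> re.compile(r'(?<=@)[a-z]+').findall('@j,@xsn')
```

['j', 'xsn']

The lookaround is zero-width — it requires the adjacent text to match without consuming it, so the asserted text isn't part of the match.
Scanning left to right: at [1:2] → 'j'; at [4:7] → 'xsn'.
`findall` yields the raw match text (2 of them) because the pattern has no groups.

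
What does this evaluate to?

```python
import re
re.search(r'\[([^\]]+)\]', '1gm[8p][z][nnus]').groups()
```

('8p',)

`re.search` scans for the first position where the pattern succeeds.
The match spans [3:7] → '[8p]'.
Captured: group 1 = '8p'.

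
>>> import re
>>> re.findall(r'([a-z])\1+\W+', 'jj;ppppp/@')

['j', 'p']

A backreference is literal: `\1` must see the identical characters the first group matched.
Matches: at [0:3] match 'jj;', group 1 = 'j'; at [3:10] match 'ppppp/@', group 1 = 'p'.
Because there's exactly one group, `findall` drops the full match and keeps group 1 from each hit.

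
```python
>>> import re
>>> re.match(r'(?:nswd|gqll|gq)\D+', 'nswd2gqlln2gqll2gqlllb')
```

None

`re.match` only tries the pattern at the start of the string.
Here the pattern fails at index 0, so the call returns None.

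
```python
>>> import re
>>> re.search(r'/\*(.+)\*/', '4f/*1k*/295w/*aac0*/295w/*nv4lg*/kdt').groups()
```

('1k*/295w/*aac0*/295w/*nv4lg',)

`re.search` scans for the first position where the pattern succeeds.
The match spans [2:33] → '/*1k*/295w/*aac0*/295w/*nv4lg*/'.
Captured: group 1 = '1k*/295w/*aac0*/295w/*nv4lg'.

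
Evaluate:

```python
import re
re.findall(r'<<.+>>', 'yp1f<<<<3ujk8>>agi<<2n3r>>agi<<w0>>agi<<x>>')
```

['<<<<3ujk8>>agi<<2n3r>>agi<<w0>>agi<<x>>']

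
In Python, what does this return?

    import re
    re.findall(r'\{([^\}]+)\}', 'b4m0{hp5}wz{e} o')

Walking the string: at [4:9] match '{hp5}', group 1 = 'hp5'; at [11:14] match '{e}', group 1 = 'e'.
With a single group, `findall` returns only what that group captured — 2 items.

['hp5', 'e']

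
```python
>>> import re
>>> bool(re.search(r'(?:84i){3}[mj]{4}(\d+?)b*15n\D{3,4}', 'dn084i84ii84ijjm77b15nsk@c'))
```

The pattern matches the literal '84i' repeated 3 times, then exactly 4 of one of [mj]; then one or more of a digit (lazy) (captured); then zero or more of a literal 'b', then the literal '15n', then 3 to 4 of a non-digit.
Here the pattern never matches, so the call returns None, and `bool(None)` is False.

False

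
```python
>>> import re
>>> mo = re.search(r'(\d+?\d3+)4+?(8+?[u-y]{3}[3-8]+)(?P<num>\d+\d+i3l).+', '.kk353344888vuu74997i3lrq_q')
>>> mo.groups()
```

('3533', '888vuu74', '997i3l')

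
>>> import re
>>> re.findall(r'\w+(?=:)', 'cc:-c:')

['cc', 'c']

The lookaround is zero-width — it requires the adjacent text to match without consuming it, so the asserted text isn't part of the match.
`findall` yields the raw match text (2 of them) because the pattern has no groups.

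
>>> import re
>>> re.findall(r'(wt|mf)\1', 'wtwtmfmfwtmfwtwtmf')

['wt', 'mf', 'wt']

After group 1 captures some text, `\1` only succeeds where that same text appears again.
Matches: at [0:4] match 'wtwt', group 1 = 'wt'; at [4:8] match 'mfmf', group 1 = 'mf'; at [12:16] match 'wtwt', group 1 = 'wt'.
Because there's exactly one group, `findall` drops the full match and keeps group 1 from each hit.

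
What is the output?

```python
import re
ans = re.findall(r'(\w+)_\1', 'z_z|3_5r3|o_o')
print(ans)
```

['z', 'o']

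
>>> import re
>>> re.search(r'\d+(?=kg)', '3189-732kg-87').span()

The positive lookaround only admits positions where the adjacent text matches; those characters stay outside the span.
The match spans [5:8] → '732'.

(5, 8)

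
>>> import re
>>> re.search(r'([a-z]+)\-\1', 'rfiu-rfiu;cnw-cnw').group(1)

The backreference `\1` re-matches whatever the first group consumed, character for character.
`re.search` scans for the first position where the pattern succeeds.
The match spans [0:9] → 'rfiu-rfiu'.
Captured: group 1 = 'rfiu'.

'rfiu'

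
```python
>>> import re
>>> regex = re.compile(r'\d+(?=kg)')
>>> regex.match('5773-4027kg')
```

None

Lookahead/lookbehind check context without consuming it, so the matched span excludes the asserted characters.
`match` is anchored at position 0; if the pattern doesn't fit there, it returns None.
Here the string doesn't start with a match, so the call returns None.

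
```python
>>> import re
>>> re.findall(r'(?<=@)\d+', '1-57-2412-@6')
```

The lookaround is zero-width — it requires the adjacent text to match without consuming it, so the asserted text isn't part of the match.
Since nothing is captured, `findall` lists the 1 matched substring directly.

['6']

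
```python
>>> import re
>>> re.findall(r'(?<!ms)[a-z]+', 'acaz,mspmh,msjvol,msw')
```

['acaz', 'mspmh', 'msjvol', 'msw']

A negative assertion filters positions out without eating any characters.
Matches: at [0:4] → 'acaz'; at [5:10] → 'mspmh'; at [11:17] → 'msjvol'; at [18:21] → 'msw'.
`findall` yields the raw match text (4 of them) because the pattern has no groups.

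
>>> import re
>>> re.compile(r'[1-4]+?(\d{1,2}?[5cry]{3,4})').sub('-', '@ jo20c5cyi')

The pattern matches one or more of a character in [1-4] (lazy); then 1 to 2 of a digit (lazy), then 3 to 4 of one of [5cry] (captured).
Every occurrence is swapped for '-'.

'@ jo-i'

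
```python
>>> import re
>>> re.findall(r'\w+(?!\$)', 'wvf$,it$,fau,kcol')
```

The negative lookahead/lookbehind blocks any match where the forbidden context is present.
Scanning left to right: at [0:2] → 'wv'; at [5:6] → 'i'; at [9:12] → 'fau'; at [13:17] → 'kcol'.
Since nothing is captured, `findall` lists the 4 matched substrings directly.

['wv', 'i', 'fau', 'kcol']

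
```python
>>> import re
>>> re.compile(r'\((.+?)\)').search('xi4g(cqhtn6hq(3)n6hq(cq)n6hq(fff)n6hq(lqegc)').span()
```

Because the quantifier is non-greedy, it stops expanding at the earliest point where the rest of the pattern can succeed.
The match spans [4:16] → '(cqhtn6hq(3)'.

(4, 16)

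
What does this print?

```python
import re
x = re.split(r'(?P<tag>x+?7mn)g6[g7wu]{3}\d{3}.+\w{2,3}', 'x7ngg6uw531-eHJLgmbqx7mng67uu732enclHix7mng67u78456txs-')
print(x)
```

['x7ngg6uw531-eHJLgmbq', 'x7mn', '-']

Because the pattern has a capturing group, `split` also inserts each captured text between the pieces.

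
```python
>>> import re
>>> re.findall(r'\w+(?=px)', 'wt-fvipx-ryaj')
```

['fvi']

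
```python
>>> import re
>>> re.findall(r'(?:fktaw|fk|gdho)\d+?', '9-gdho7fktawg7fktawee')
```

['gdho7']

`findall` yields the raw match text (1 of them) because the pattern has no groups.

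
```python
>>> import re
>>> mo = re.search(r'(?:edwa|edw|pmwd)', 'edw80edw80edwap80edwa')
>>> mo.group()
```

'edw'

The match spans [0:3] → 'edw'.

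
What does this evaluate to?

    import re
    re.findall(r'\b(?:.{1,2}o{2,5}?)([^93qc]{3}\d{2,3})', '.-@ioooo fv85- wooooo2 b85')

The pattern matches a word boundary (`\b`, zero-width); then 1 to 2 of any character, then 2 to 5 of the literal 'o' (lazy) (non-capturing group); then exactly 3 of any character except [93qc], then 2 to 3 of a digit (captured).
Walking the string: at [3:13] match 'ioooo fv85', group 1 = ' fv85'; at [15:26] match 'wooooo2 b85', group 1 = '2 b85'.
`findall` collects group 1 from each match (2 total).

[' fv85', '2 b85']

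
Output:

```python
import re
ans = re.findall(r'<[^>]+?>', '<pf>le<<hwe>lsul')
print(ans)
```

['<pf>', '<<hwe>']

Scanning left to right: at [0:4] → '<pf>'; at [6:12] → '<<hwe>'.
With no groups in the pattern, `findall` gives back each whole match — 2 here.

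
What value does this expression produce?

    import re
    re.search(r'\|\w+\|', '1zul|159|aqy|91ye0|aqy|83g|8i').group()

'|159|'

`re.search` scans for the first position where the pattern succeeds.
The match spans [4:9] → '|159|'.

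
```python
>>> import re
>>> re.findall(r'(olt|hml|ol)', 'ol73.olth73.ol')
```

['ol', 'olt', 'ol']

Branches in `(...|...)` are attempted left-to-right; the first branch that allows the whole pattern to succeed is taken.
Scanning left to right: at [0:2] match 'ol', group 1 = 'ol'; at [5:8] match 'olt', group 1 = 'olt'; at [12:14] match 'ol', group 1 = 'ol'.
With a single group, `findall` returns only what that group captured — 3 items.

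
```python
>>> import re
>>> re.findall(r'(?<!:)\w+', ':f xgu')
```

`(?!…)`/`(?<!…)` only lets a position through if the neighbouring text does NOT match; no characters are consumed.
Since nothing is captured, `findall` lists the 1 matched substring directly.

['xgu']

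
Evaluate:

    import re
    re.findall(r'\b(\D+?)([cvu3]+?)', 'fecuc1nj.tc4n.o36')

[('fe', 'c'), ('.t', 'c'), ('.o', '3')]

Pattern: a word boundary (`\b`, zero-width); then one or more of a non-digit (lazy) (captured); then one or more of one of [cvu3] (lazy) (captured).
Lazy quantifiers expand one character at a time until the remainder of the pattern can match.
Scanning left to right: at [0:3] match 'fec', groups = ('fe', 'c'); at [8:11] match '.tc', groups = ('.t', 'c'); at [13:16] match '.o3', groups = ('.o', '3').
With 2 capturing groups, `findall` returns a 2-tuple per match.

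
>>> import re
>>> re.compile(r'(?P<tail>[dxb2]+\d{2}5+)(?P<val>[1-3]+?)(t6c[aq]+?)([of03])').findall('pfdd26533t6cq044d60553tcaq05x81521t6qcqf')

[('dd265', '33', 't6cq', '0')]

With 4 capturing groups, `findall` returns a 4-tuple per match.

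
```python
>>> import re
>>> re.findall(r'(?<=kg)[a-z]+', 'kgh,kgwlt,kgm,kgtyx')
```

['h', 'wlt', 'm', 'tyx']

Because the assertion is zero-width, the text it checks is not consumed and won't appear in the result.
Matches: at [2:3] → 'h'; at [6:9] → 'wlt'; at [12:13] → 'm'; at [16:19] → 'tyx'.
Since nothing is captured, `findall` lists the 4 matched substrings directly.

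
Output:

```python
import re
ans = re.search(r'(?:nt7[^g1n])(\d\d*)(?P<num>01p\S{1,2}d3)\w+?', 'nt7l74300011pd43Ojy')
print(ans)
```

None

Pattern: the literal 'nt7', then any character except [g1n] (non-capturing group); then a digit, then zero or more of a digit (captured); then the literal '01p', then 1 to 2 of a non-whitespace character, then the literal 'd3' (captured as 'num'); then one or more of a word character (lazy).
Unlike `match`, `search` isn't anchored — it looks for the pattern anywhere in the string.
Here the pattern never matches, so the call returns None.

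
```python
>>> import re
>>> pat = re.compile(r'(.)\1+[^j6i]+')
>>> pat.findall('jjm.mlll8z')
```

['j']

`\1` has to match the exact text group 1 already captured.
Matches: at [0:10] match 'jjm.mlll8z', group 1 = 'j'.
Because there's exactly one group, `findall` drops the full match and keeps group 1 from the one hit.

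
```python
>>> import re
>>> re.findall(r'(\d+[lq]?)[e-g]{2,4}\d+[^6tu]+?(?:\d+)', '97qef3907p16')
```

['97q']

The pattern matches one or more of a digit, then optionally one of [lq] (captured); then 2 to 4 of a character in [e-g], then one or more of a digit, then one or more of any character except [6tu] (lazy); then one or more of a digit (non-capturing group).
Walking the string: at [0:12] match '97qef3907p16', group 1 = '97q'.
Because there's exactly one group, `findall` drops the full match and keeps group 1 from the one hit.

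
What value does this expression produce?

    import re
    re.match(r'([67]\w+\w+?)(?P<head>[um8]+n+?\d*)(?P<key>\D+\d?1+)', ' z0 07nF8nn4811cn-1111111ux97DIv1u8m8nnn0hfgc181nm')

None

`re.match` only tries the pattern at the start of the string.
Here the pattern fails at index 0, so the call returns None.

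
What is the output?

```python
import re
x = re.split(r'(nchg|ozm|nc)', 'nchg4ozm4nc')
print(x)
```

The regex engine tests alternatives in the order written; an earlier branch that matches wins even if a later one would match more.
Matches to split on: at [0:4] → 'nchg'; at [5:8] → 'ozm'; at [9:11] → 'nc'.
The group in the pattern means `split` returns the separators' captures alongside the pieces.

['', 'nchg', '4', 'ozm', '4', 'nc', '']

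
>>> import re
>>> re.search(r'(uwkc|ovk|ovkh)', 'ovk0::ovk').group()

`search` walks the string left to right and returns the first match it finds.
The match spans [0:3] → 'ovk'.
Captured: group 1 = 'ovk'.

'ovk'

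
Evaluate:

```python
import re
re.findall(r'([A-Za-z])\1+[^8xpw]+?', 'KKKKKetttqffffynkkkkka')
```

The backreference `\1` re-matches whatever the first group consumed, character for character.
Scanning left to right: at [0:6] match 'KKKKKe', group 1 = 'K'; at [6:10] match 'tttq', group 1 = 't'; at [10:15] match 'ffffy', group 1 = 'f'; at [16:22] match 'kkkkka', group 1 = 'k'.
`findall` collects group 1 from each match (4 total).

['K', 't', 'f', 'k']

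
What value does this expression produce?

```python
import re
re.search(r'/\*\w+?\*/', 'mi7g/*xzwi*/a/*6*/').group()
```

Unlike `match`, `search` isn't anchored — it looks for the pattern anywhere in the string.
The match spans [4:12] → '/*xzwi*/'.

'/*xzwi*/'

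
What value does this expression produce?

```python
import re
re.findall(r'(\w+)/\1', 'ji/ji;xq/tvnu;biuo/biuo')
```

A backreference is literal: `\1` must see the identical characters the first group matched.
One capturing group, so `findall` returns just the captured substring from each match — 2 in all.

['ji', 'biuo']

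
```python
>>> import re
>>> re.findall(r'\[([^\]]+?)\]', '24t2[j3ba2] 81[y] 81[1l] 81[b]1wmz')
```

['j3ba2', 'y', '1l', 'b']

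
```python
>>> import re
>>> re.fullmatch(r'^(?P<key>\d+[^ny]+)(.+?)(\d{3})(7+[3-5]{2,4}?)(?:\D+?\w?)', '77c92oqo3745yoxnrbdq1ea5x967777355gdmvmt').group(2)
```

The match spans [0:40] → '77c92oqo3745yoxnrbdq1ea5x967777355gdmvmt'.
Captured: group 1 = '77c92oqo3745', group 2 = 'yoxnrbdq1ea5x', group 3 = '967', group 4 = '777355'.

'yoxnrbdq1ea5x'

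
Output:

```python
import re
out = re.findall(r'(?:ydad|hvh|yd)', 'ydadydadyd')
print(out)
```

Alternation tries branches left to right and keeps the first one that lets the overall match succeed at that position.
Since nothing is captured, `findall` lists the 3 matched substrings directly.

['ydad', 'ydad', 'yd']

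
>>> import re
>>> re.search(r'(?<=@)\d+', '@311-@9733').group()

The lookaround is zero-width — it requires the adjacent text to match without consuming it, so the asserted text isn't part of the match.
`re.search` tries every starting position until one works.
The match spans [1:4] → '311'.

'311'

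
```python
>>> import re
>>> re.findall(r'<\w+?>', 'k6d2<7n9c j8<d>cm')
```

['<d>']

Scanning left to right: at [12:15] → '<d>'.
No capturing groups, so `findall` returns the 1 full match string.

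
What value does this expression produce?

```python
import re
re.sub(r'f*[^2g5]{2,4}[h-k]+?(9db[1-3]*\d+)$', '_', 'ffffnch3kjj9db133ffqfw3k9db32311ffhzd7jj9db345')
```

This matches zero or more of a literal 'f', then 2 to 4 of any character except [2g5], then one or more of a character in [h-k] (lazy); then the literal '9db', then zero or more of a character in [1-3], then one or more of a digit (captured); then anchored at the end.
Matches: at [32:46] → 'ffhzd7jj9db345'.
`sub` substitutes '_' at each match site.

'ffffnch3kjj9db133ffqfw3k9db32311_'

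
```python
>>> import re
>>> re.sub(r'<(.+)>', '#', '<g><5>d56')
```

Each match is replaced by '#'.

'#d56'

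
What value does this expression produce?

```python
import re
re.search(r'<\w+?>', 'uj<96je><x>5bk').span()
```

(2, 8)

The match spans [2:8] → '<96je>'.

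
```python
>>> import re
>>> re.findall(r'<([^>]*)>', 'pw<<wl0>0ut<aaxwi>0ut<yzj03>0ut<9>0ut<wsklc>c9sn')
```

Walking the string: at [2:8] match '<<wl0>', group 1 = '<wl0'; at [11:18] match '<aaxwi>', group 1 = 'aaxwi'; at [21:28] match '<yzj03>', group 1 = 'yzj03'; at [31:34] match '<9>', group 1 = '9'; at [37:44] match '<wsklc>', group 1 = 'wsklc'.
`findall` collects group 1 from each match (5 total).

['<wl0', 'aaxwi', 'yzj03', '9', 'wsklc']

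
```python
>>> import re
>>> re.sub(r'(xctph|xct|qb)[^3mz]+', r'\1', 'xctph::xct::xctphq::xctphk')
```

Alternation isn't longest-match — the leftmost alternative that fits at this position is chosen.
Matches: at [0:26] → 'xctph::xct::xctphq::xctphk'.
The replacement refers to a captured group, so each match is rewritten using its own captured text.

'xctph'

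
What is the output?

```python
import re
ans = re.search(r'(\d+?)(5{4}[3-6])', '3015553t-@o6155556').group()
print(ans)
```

6155556

Pattern: one or more of a digit (lazy) (captured); then exactly 4 of a literal '5', then a character in [3-6] (captured).
Unlike `match`, `search` isn't anchored — it looks for the pattern anywhere in the string.
The match spans [11:18] → '6155556'.
Captured: group 1 = '61', group 2 = '55556'.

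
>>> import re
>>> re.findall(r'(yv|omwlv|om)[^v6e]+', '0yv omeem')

['yv']

Matches: at [1:6] match 'yv om', group 1 = 'yv'.
With a single group, `findall` returns only what that group captured — 1 item.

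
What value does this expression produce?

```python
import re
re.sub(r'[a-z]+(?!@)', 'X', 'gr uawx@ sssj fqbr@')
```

'X Xx@ X Xr@'

A negative assertion filters positions out without eating any characters.
Matches: at [0:2] → 'gr'; at [3:6] → 'uaw'; at [9:13] → 'sssj'; at [14:17] → 'fqb'.
`sub` substitutes 'X' at each match site.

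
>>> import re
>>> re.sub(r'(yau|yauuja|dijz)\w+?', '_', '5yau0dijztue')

'5__ue'

Every occurrence is swapped for '_'.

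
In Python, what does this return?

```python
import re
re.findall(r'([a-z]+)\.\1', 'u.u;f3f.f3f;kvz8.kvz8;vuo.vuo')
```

After group 1 captures some text, `\1` only succeeds where that same text appears again.
Walking the string: at [0:3] match 'u.u', group 1 = 'u'; at [6:9] match 'f.f', group 1 = 'f'; at [22:29] match 'vuo.vuo', group 1 = 'vuo'.
Because there's exactly one group, `findall` drops the full match and keeps group 1 from each hit.

['u', 'f', 'vuo']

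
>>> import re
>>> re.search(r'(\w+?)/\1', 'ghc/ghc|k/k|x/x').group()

`\1` has to match the exact text group 1 already captured.
Unlike `match`, `search` isn't anchored — it looks for the pattern anywhere in the string.
The match spans [0:7] → 'ghc/ghc'.
Captured: group 1 = 'ghc'.

'ghc/ghc'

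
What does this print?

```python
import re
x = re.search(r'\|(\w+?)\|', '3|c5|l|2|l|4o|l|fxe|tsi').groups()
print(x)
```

The match spans [1:5] → '|c5|'.
Captured: group 1 = 'c5'.

('c5',)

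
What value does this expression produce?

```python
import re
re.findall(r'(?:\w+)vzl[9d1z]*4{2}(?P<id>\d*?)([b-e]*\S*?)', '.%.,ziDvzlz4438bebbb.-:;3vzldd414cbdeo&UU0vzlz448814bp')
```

2 groups means each result is a tuple of 2 captured strings — 2 here.

[('', ''), ('', '')]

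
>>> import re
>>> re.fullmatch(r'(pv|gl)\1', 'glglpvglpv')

None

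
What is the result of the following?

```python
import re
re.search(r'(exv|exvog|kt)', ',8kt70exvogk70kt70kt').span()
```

The match spans [2:4] → 'kt'.

(2, 4)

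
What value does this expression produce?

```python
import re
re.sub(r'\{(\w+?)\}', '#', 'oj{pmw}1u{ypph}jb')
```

Matches: at [2:7] → '{pmw}'; at [9:15] → '{ypph}'.
Each match is replaced by '#'.

'oj#1u#jb'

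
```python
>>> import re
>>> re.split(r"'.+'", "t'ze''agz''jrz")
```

['t', 'jrz']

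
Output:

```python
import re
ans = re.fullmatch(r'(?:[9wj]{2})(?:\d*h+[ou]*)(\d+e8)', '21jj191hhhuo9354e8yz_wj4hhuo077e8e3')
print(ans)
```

None

`re.fullmatch` requires the pattern to consume the entire string.
Here the pattern can't cover the whole string, so the call returns None.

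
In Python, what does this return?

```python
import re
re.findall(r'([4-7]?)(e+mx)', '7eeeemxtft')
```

[('7', 'eeeemx')]

Multiple groups make `findall` return tuples — one 2-tuple for the one match.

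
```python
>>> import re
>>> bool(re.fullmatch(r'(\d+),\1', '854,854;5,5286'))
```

False

`\1` is not a pattern — it's the concrete string captured by group 1, re-applied verbatim.
`fullmatch` succeeds only if the pattern covers the string from start to end.
Here there's no way to consume every character, so the call returns None, and `bool(None)` is False.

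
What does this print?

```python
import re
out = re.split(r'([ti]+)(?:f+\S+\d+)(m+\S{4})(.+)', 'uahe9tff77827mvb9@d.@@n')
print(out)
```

The pattern matches one or more of one of [ti] (captured); then one or more of the literal 'f', then one or more of a non-whitespace character, then one or more of a digit (non-capturing group); then one or more of the literal 'm', then exactly 4 of a non-whitespace character (captured); then one or more of any character (captured).
The group in the pattern means `split` returns the separators' captures alongside the pieces.

['uahe9', 't', 'mvb9@', 'd.@@n', '']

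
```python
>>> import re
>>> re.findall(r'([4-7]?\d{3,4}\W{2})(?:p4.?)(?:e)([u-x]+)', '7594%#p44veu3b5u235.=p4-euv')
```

[('235.=', 'uv')]

Pattern: optionally a character in [4-7], then 3 to 4 of a digit, then exactly 2 of a non-word character (captured); then the literal 'p4', then optionally any character (non-capturing group); then a literal 'e' (non-capturing group); then one or more of a character in [u-x] (captured).
Walking the string: at [16:27] match '235.=p4-euv', groups = ('235.=', 'uv').
Multiple groups make `findall` return tuples — one 2-tuple for the one match.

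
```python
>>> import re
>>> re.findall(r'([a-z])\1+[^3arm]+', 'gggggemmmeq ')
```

['g', 'm']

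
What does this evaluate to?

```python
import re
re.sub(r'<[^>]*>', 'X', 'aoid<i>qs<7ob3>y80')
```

'aoidXqsXy80'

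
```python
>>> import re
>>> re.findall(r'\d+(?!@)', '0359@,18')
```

Because the assertion is negative and zero-width, positions next to the forbidden text are skipped.
No capturing groups, so `findall` returns the 2 full match strings.

['035', '18']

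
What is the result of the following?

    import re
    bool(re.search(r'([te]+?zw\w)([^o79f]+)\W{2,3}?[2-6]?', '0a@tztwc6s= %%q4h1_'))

The pattern matches one or more of one of [te] (lazy), then the literal 'zw', then a word character (captured); then one or more of any character except [o79f] (captured); then 2 to 3 of a non-word character (lazy), then optionally a character in [2-6].
`re.search` scans for the first position where the pattern succeeds.
Here the pattern never matches, so the call returns None, and `bool(None)` is False.

False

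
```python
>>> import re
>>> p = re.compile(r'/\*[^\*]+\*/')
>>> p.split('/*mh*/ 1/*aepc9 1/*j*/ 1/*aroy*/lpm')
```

['', ' 1/*aepc9 1', ' 1', 'lpm']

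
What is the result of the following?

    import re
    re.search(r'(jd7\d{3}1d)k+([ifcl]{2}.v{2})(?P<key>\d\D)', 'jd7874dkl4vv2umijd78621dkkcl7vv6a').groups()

('jd78621d', 'cl7vv', '6a')

Pattern: the literal 'jd7', then exactly 3 of a digit, then the literal '1d' (captured); then one or more of a literal 'k'; then exactly 2 of one of [ifcl], then any character, then exactly 2 of a literal 'v' (captured); then a digit, then a non-digit (captured as 'key').
Unlike `match`, `search` isn't anchored — it looks for the pattern anywhere in the string.
The match spans [16:33] → 'jd78621dkkcl7vv6a'.
Captured: group 1 = 'jd78621d', group 2 = 'cl7vv', group 3 = '6a'.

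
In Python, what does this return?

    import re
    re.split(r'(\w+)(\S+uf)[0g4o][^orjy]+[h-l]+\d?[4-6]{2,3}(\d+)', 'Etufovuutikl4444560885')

['', 'E', 'tuf', '560885', '']

This matches one or more of a word character (captured); then one or more of a non-whitespace character, then the literal 'uf' (captured); then one of [0g4o], then one or more of any character except [orjy]; then one or more of a character in [h-l], then optionally a digit, then 2 to 3 of a character in [4-6]; then one or more of a digit (captured).
The group in the pattern means `split` returns the separators' captures alongside the pieces.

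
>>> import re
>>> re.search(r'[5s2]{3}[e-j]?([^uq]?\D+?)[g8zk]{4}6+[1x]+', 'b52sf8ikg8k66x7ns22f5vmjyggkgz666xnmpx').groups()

('8i',)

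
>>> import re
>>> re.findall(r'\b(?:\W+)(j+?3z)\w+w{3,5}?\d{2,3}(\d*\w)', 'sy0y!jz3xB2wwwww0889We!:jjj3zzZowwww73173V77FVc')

Pattern: a word boundary (`\b`, zero-width); then one or more of a non-word character (non-capturing group); then one or more of the literal 'j' (lazy), then the literal '3z' (captured); then one or more of a word character, then 3 to 5 of a literal 'w' (lazy); then 2 to 3 of a digit; then zero or more of a digit, then a word character (captured).
Multiple groups make `findall` return tuples — one 2-tuple for the one match.

[('jjj3z', '73V')]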